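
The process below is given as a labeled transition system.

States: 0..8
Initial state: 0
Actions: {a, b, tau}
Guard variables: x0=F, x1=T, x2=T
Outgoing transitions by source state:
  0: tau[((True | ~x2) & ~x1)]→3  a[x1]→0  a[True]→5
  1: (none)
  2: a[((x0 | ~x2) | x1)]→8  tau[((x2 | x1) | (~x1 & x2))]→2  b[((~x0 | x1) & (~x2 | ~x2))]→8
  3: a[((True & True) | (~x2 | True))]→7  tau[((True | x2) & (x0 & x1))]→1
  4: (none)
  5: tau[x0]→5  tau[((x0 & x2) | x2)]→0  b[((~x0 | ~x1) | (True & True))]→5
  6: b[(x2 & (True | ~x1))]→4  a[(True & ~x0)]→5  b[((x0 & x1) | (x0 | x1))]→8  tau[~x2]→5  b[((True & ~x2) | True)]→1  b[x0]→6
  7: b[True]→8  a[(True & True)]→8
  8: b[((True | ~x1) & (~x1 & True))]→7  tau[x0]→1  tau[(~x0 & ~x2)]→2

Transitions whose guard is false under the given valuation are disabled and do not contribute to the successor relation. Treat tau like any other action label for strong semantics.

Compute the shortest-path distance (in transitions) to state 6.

BFS to 6:
  L0 = {0}
  L1 = {5}
6 never appears.

Answer: UNREACHABLE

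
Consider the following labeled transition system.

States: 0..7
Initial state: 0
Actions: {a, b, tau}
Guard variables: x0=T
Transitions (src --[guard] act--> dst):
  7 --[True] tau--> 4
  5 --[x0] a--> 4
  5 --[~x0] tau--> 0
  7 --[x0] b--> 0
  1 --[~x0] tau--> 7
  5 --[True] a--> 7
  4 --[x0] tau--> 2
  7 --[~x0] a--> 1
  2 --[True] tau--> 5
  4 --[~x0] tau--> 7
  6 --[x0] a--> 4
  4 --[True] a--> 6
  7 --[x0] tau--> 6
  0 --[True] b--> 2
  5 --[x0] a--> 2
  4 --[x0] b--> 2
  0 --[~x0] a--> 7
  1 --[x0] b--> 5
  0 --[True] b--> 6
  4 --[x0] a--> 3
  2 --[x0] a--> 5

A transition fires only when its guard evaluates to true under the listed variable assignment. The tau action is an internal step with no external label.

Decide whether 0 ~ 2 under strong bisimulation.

Answer: NOT BISIMILAR

Analysis:
Compute ~ classes (split until stable):
  π0 = {{0,1,2,3,4,5,6,7}}
  π1 = {{0,1},{2},{3},{4},{5,6},{7}}
  π2 = {{0},{1},{2},{3},{4},{5},{6},{7}}
stable after 3 split(s): 8 block(s)
0∈{0}, 2∈{2}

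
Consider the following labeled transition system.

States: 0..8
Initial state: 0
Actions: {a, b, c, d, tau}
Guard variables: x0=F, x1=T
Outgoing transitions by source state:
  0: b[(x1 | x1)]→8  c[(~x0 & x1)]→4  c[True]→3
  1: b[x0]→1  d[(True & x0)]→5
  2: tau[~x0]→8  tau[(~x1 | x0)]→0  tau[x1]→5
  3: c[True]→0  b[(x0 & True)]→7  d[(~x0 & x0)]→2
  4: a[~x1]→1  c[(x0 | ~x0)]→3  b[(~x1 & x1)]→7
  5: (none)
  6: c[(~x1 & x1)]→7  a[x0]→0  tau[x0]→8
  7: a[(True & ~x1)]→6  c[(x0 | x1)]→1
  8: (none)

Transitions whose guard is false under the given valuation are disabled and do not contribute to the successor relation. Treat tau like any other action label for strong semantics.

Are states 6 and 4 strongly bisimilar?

Answer: NOT BISIMILAR

Analysis:
Bisimulation quotient by refinement:
  round 0: {{0,1,2,3,4,5,6,7,8}}
  round 1: {{0},{1,5,6,8},{2},{3,4,7}}
  round 2: {{0},{1,5,6,8},{2},{3},{4},{7}}
Fixed point at round 3; 6 class(es).
class of 6: {1,5,6,8}; class of 4: {4}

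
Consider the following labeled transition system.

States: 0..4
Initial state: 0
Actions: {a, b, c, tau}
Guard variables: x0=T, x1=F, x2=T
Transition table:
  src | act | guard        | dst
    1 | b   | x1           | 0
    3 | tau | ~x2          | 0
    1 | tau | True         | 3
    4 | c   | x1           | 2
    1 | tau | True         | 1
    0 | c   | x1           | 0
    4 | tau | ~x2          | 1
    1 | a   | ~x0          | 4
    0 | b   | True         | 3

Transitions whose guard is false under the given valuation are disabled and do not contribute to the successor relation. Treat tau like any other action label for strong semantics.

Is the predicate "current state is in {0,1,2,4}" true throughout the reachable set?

Inv-set: {0,1,2,4}
Reach set: {0,3}
  0: ok
  3: outside
counterexample path to 3: b

Answer: INVARIANT VIOLATED at state 3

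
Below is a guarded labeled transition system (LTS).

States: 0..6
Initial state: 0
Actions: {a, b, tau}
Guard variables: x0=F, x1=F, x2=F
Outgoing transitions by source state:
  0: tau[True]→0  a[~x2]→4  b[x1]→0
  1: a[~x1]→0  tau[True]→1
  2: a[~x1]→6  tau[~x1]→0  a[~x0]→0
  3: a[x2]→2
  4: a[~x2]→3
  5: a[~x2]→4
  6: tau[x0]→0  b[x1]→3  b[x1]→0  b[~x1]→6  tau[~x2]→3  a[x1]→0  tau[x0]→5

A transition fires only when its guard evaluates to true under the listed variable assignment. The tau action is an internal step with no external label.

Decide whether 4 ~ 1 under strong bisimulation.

Compute ~ classes (split until stable):
  π0 = {{0,1,2,3,4,5,6}}
  π1 = {{0,1,2},{3},{4,5},{6}}
  π2 = {{0},{1},{2},{3},{4},{5},{6}}
7 equivalence class(es) (converged in 3)
class of 4: {4}; class of 1: {1}

Answer: NOT BISIMILAR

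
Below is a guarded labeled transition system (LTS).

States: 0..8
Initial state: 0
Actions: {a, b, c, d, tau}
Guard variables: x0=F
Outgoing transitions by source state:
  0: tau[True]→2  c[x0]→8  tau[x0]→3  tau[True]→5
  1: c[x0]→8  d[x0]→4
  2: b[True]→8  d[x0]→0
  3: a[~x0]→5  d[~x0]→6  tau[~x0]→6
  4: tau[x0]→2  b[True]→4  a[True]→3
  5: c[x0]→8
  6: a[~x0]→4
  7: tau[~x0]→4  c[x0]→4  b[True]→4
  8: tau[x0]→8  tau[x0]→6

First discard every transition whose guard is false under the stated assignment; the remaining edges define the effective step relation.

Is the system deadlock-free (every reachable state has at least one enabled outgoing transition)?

Answer: DEADLOCK at state 5

Trace:
R = {0,2,5,8}
  0: tau→2  tau→5  [2 exit(s)]
  2: b→8  [1 exit(s)]
  5: ∅  [STUCK]
  8: ∅  [STUCK]
Path to 5: tau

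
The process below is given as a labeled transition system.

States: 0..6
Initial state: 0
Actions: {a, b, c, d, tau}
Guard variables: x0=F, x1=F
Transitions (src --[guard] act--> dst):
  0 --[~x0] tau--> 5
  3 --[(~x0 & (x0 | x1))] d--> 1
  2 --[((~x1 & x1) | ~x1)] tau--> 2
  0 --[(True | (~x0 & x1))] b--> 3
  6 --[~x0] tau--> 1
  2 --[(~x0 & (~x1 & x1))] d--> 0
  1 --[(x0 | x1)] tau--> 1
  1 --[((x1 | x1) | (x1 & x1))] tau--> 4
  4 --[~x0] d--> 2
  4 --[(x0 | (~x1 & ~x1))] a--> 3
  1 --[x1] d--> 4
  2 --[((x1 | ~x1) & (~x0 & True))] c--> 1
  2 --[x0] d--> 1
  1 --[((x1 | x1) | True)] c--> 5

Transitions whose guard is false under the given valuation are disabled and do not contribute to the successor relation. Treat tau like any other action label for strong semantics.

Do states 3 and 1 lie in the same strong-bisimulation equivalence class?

Answer: NOT BISIMILAR

Trace:
Bisimulation quotient by refinement:
  π0 = {{0,1,2,3,4,5,6}}
  π1 = {{0},{1},{2},{3,5},{4},{6}}
Fixed point at round 2; 6 class(es).
class of 3: {3,5}; class of 1: {1}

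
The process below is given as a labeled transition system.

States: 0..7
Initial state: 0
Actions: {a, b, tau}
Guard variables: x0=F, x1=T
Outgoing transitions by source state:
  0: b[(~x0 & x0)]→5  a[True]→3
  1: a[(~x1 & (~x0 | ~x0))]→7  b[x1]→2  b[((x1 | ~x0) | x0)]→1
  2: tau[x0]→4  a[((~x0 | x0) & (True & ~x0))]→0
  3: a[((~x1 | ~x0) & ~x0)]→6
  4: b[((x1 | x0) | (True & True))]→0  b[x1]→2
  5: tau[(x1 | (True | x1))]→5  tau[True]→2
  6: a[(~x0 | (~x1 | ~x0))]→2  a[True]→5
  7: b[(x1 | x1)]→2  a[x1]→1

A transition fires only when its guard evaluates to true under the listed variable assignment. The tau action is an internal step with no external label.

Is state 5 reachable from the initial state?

After dropping false guards: 13 live edges.
Layer 0: {0}
Layer 1: {3}  total {0,3}
Layer 2: {6}  total {0,3,6}
Layer 3: {2,5}  total {0,2,3,5,6}
R = {0,2,3,5,6}
witness 5: a·a·a

Answer: REACHABLE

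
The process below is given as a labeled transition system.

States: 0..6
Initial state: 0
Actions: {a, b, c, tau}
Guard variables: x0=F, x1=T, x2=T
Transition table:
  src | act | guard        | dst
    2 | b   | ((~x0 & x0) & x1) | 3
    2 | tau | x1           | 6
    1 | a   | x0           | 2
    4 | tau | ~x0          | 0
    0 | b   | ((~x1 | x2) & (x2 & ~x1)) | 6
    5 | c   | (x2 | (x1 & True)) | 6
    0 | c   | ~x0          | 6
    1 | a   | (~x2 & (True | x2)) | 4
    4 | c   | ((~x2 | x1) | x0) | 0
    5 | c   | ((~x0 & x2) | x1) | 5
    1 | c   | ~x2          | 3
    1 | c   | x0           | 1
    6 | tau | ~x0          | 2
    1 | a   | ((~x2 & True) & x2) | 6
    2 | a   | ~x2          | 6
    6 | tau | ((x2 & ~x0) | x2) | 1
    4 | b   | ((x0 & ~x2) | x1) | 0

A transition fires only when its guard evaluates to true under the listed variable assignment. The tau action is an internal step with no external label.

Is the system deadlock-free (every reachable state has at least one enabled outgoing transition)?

R = {0,1,2,6}
  0: c→6  [1 out]
  1: ∅  [STUCK]
  2: tau→6  [1 out]
  6: tau→1  tau→2  [2 out]
trace reaching 1: c·tau

Answer: DEADLOCK at state 1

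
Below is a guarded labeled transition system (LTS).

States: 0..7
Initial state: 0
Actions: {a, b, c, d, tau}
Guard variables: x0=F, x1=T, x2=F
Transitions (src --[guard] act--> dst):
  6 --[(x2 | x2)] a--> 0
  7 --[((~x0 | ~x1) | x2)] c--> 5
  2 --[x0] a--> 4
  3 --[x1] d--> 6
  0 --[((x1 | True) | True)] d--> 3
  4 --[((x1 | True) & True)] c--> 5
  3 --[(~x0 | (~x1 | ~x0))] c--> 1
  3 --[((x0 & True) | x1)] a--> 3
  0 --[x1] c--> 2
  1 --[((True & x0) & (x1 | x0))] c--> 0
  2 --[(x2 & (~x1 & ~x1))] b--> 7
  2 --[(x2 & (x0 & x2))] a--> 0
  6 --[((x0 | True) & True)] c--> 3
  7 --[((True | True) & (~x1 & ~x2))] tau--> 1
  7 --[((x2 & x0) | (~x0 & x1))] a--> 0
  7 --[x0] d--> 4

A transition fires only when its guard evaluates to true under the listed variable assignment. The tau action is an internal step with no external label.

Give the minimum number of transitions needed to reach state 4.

Breadth-first toward 4:
  L0 = {0}
  L1 = {2,3}
  L2 = {1,6}
4 never appears.

Answer: UNREACHABLE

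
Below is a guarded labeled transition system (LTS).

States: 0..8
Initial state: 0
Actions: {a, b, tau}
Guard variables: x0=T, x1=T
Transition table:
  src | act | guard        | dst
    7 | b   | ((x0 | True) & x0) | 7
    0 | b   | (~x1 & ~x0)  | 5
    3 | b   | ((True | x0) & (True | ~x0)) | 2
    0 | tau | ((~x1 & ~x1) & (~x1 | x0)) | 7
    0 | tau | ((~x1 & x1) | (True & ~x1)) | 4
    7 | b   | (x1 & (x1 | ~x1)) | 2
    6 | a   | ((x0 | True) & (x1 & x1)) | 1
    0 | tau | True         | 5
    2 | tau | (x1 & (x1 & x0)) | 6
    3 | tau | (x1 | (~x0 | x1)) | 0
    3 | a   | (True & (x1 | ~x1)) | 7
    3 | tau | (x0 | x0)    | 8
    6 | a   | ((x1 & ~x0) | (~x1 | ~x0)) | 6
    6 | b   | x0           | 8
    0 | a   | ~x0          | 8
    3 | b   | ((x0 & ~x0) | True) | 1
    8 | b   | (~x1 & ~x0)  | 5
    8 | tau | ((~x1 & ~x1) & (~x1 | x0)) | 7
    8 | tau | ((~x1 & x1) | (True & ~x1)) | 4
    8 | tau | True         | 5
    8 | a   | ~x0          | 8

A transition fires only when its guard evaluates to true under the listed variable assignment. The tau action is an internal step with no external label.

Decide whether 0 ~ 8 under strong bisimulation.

Compute ~ classes (split until stable):
  π0 = {{0,1,2,3,4,5,6,7,8}}
  π1 = {{0,2,8},{1,4,5},{3},{6},{7}}
  π2 = {{0,8},{1,4,5},{2},{3},{6},{7}}
stable after 3 split(s): 6 block(s)
class of 0: {0,8}; class of 8: {0,8}

Answer: BISIMILAR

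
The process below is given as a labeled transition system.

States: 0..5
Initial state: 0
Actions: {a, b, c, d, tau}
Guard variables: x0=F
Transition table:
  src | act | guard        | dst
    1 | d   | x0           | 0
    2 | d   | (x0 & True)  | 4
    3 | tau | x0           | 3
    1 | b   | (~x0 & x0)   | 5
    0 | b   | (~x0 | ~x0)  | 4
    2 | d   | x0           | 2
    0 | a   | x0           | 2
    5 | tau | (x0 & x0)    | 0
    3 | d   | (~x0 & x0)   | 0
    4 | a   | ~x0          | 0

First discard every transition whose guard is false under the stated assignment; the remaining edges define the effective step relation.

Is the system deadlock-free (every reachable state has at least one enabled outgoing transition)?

R = {0,4}
  0: b→4  [1 out]
  4: a→0  [1 out]

Answer: DEADLOCK-FREE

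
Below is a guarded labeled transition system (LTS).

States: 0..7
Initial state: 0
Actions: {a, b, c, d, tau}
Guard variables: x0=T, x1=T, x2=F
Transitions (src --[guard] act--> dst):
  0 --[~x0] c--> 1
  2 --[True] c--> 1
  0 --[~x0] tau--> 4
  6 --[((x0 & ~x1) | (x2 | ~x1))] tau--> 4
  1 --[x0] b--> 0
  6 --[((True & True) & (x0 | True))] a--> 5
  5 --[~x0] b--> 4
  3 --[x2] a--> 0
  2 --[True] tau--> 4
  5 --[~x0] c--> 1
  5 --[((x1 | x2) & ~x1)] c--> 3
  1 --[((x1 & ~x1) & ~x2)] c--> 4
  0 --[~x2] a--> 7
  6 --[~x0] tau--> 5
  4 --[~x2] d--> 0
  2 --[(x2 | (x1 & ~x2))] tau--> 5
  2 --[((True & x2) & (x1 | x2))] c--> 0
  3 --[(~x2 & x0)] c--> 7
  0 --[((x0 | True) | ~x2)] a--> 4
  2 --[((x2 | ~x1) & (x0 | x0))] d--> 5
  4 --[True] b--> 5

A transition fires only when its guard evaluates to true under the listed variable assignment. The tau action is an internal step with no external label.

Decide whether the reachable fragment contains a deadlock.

Answer: DEADLOCK at state 5

Trace:
R = {0,4,5,7}
  0: a→4  a→7  [2 exit(s)]
  4: b→5  d→0  [2 exit(s)]
  5: ∅  [no exit]
  7: ∅  [no exit]
Path to 5: a·b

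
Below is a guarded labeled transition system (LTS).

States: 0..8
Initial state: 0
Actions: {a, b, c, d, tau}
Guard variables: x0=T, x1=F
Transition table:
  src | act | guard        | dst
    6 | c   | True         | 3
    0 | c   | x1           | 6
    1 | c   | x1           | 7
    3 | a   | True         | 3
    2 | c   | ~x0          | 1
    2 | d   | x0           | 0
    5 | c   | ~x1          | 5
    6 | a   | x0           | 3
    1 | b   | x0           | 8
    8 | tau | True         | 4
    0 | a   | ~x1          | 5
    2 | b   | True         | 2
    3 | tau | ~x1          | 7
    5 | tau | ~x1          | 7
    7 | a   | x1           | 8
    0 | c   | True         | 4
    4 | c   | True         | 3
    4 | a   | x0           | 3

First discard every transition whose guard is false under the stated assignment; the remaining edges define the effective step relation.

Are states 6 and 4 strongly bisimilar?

Answer: BISIMILAR

Trace:
Refine partition for ~:
  round 0: {{0,1,2,3,4,5,6,7,8}}
  round 1: {{0,4,6},{1},{2},{3},{5},{7},{8}}
  round 2: {{0},{1},{2},{3},{4,6},{5},{7},{8}}
8 equivalence class(es) (converged in 3)
[6]={4,6}  [4]={4,6}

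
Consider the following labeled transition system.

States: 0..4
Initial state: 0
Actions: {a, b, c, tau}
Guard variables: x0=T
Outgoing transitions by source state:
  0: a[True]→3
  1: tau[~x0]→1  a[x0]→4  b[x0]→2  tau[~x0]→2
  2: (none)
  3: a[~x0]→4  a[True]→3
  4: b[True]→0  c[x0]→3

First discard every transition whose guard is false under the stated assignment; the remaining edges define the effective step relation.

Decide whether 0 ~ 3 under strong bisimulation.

Compute ~ classes (split until stable):
  π0 = {{0,1,2,3,4}}
  π1 = {{0,3},{1},{2},{4}}
Fixed point at round 2; 4 class(es).
[0]={0,3}  [3]={0,3}

Answer: BISIMILAR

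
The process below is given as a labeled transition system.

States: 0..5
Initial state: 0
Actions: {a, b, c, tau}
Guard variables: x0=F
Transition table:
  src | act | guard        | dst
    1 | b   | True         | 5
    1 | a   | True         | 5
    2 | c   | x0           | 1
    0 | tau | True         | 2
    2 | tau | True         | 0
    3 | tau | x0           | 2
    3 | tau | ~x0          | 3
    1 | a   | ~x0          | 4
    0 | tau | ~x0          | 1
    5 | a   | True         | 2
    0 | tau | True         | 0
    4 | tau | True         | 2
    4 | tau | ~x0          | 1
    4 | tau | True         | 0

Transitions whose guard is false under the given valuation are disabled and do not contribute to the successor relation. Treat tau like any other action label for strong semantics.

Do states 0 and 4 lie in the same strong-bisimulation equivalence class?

Bisimulation quotient by refinement:
  round 0: {{0,1,2,3,4,5}}
  round 1: {{0,2,3,4},{1},{5}}
  round 2: {{0,4},{1},{2,3},{5}}
  round 3: {{0,4},{1},{2},{3},{5}}
Fixed point at round 4; 5 class(es).
0∈{0,4}, 4∈{0,4}

Answer: BISIMILAR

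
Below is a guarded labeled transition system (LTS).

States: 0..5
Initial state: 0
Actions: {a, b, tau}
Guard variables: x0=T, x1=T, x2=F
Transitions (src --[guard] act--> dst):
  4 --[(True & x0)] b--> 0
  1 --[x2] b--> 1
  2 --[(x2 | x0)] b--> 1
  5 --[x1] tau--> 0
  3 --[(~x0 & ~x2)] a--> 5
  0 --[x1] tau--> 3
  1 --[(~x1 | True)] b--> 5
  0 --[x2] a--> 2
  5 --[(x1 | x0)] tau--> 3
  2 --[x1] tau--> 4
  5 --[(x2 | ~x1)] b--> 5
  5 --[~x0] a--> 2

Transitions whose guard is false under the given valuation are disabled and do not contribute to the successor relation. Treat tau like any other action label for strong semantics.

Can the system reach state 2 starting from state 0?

Answer: UNREACHABLE

Working:
7 transition(s) survive guard evaluation.
Layer 0: {0}
Layer 1: {3}  total {0,3}
Reachable = {0,3}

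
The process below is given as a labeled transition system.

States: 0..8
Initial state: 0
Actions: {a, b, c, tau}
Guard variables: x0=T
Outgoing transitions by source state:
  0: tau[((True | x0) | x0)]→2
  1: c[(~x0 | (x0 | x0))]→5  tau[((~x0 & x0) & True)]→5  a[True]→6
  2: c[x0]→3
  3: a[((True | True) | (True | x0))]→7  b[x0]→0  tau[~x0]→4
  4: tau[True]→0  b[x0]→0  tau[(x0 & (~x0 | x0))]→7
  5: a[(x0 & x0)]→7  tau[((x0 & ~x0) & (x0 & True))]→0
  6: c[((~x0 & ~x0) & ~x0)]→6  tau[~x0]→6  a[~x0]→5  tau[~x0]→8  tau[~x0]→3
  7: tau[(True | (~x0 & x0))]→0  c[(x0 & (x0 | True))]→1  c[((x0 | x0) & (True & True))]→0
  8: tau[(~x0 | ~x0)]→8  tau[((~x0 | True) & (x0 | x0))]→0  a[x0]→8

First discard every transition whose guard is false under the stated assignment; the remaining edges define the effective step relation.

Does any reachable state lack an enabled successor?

R = {0,1,2,3,5,6,7}
  0: tau→2  [deg 1]
  1: a→6  c→5  [deg 2]
  2: c→3  [deg 1]
  3: a→7  b→0  [deg 2]
  5: a→7  [deg 1]
  6: ∅  [STUCK]
  7: c→0  c→1  tau→0  [deg 3]
trace reaching 6: tau·c·a·c·a

Answer: DEADLOCK at state 6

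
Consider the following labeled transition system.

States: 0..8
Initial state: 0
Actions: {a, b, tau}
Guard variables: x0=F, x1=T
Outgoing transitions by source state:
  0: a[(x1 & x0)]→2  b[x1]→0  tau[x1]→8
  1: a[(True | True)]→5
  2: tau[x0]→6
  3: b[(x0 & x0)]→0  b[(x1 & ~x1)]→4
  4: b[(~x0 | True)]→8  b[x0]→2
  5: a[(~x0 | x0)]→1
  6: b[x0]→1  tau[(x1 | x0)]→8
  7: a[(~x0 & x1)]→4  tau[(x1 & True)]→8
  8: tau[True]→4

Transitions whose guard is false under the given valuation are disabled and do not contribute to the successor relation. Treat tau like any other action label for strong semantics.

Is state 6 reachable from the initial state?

Guard filter leaves 9 enabled edge(s).
depth 0: {0}
depth 1: {8}  total {0,8}
depth 2: {4}  total {0,4,8}
R = {0,4,8}

Answer: UNREACHABLE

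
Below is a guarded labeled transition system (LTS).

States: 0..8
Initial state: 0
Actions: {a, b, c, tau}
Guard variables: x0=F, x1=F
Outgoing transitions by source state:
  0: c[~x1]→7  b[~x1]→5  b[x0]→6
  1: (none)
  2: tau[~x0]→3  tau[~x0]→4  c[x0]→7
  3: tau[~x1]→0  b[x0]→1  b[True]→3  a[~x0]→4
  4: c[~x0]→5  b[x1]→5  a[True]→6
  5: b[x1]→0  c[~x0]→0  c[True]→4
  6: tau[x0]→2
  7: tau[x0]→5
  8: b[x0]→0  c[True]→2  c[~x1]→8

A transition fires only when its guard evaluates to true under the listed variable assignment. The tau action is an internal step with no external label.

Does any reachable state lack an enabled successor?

R = {0,4,5,6,7}
  0: b→5  c→7  [deg 2]
  4: a→6  c→5  [deg 2]
  5: c→0  c→4  [deg 2]
  6: ∅  [deadlock]
  7: ∅  [deadlock]
Path to 6: b·c·a

Answer: DEADLOCK at state 6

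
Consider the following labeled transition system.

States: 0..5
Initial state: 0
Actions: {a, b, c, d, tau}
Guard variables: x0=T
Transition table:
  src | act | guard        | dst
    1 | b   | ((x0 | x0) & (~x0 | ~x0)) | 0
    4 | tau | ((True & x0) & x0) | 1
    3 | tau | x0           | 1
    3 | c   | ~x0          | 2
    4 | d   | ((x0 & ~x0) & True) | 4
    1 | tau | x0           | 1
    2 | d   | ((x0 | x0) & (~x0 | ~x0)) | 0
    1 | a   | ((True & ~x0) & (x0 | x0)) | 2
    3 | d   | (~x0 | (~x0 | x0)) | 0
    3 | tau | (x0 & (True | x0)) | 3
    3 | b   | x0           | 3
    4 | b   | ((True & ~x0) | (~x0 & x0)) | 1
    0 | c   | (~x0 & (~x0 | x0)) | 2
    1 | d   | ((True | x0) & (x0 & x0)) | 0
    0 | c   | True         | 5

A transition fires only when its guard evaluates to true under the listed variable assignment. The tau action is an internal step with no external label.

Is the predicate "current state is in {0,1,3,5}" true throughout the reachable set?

Inv-set: {0,1,3,5}
R = {0,5}
  0: ok
  5: ok

Answer: INVARIANT HOLDS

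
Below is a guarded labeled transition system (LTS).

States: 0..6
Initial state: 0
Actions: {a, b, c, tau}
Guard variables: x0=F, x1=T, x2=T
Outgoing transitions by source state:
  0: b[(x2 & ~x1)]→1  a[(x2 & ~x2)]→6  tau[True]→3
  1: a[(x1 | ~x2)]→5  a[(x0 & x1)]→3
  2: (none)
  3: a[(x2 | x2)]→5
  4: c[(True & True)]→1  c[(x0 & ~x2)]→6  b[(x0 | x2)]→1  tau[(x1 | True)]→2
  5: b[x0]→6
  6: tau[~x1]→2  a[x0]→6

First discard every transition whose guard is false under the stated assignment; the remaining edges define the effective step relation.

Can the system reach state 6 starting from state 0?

Answer: UNREACHABLE

Analysis:
After dropping false guards: 6 live edges.
L0 = {0}
L1 = {3}  cumulative {0,3}
L2 = {5}  cumulative {0,3,5}
Reach set: {0,3,5}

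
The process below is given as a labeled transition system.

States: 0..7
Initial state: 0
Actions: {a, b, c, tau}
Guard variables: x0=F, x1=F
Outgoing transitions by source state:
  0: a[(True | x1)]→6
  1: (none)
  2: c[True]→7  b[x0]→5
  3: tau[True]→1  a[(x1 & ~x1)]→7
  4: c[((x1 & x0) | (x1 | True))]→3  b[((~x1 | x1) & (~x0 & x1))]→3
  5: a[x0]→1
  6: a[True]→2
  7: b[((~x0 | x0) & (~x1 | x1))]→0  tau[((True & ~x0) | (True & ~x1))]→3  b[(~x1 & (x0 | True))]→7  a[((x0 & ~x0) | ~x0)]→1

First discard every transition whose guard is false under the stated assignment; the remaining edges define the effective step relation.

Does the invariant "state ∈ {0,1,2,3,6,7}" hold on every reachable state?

Answer: INVARIANT HOLDS

Analysis:
Safe = {0,1,2,3,6,7}
Reachable = {0,1,2,3,6,7}
  0: ✓
  1: ✓
  2: ✓
  3: ✓
  6: ✓
  7: ✓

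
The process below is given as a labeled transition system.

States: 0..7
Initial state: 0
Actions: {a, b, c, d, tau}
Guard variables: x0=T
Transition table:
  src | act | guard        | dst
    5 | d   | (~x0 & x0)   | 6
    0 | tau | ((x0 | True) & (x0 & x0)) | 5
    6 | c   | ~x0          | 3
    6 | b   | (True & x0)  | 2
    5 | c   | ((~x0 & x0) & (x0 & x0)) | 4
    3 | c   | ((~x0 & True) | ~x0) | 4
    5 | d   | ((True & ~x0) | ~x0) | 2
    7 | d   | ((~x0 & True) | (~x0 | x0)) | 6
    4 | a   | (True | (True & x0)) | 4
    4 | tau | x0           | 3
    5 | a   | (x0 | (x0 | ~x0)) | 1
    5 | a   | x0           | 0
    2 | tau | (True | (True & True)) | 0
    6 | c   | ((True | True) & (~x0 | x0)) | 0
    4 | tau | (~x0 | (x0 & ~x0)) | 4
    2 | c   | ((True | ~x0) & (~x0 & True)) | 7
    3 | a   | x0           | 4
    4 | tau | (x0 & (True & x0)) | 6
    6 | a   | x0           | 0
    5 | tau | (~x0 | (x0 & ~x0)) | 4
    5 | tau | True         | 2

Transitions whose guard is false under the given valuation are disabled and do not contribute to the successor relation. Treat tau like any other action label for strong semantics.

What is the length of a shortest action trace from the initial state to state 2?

Layered search for 2:
  Layer 0: {0}
  Layer 1: {5}
  Layer 2: {1,2}
depth(2)=2, e.g. tau·tau

Answer: 2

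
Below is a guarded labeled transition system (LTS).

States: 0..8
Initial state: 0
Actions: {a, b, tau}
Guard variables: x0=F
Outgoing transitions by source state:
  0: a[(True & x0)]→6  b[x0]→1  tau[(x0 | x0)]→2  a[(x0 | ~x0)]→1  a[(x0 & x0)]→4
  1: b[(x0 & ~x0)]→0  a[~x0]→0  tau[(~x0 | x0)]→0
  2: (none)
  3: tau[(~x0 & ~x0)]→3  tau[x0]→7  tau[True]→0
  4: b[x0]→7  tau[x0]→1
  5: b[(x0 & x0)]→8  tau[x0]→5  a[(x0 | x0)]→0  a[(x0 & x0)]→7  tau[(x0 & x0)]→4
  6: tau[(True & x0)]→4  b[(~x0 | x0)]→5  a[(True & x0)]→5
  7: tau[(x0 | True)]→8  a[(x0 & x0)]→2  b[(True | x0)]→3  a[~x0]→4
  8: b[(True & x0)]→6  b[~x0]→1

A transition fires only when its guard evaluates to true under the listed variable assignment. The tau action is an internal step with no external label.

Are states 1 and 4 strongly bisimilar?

Refine partition for ~:
  π0 = {{0,1,2,3,4,5,6,7,8}}
  π1 = {{0},{1},{2,4,5},{3},{6,8},{7}}
  π2 = {{0},{1},{2,4,5},{3},{6},{7},{8}}
stable after 3 split(s): 7 block(s)
class of 1: {1}; class of 4: {2,4,5}

Answer: NOT BISIMILAR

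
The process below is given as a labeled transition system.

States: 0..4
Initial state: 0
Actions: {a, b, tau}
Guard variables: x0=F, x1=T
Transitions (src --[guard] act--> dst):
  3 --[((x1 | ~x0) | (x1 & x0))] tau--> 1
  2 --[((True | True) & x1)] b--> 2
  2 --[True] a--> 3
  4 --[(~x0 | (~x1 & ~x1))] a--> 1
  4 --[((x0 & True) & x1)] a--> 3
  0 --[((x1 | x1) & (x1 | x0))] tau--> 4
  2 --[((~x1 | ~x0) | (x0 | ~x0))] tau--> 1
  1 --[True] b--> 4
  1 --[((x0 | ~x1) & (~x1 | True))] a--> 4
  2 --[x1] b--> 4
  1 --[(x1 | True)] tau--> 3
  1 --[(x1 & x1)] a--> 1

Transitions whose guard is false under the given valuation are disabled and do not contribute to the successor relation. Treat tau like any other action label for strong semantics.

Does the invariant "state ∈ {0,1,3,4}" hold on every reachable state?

Answer: INVARIANT HOLDS

Analysis:
Safe = {0,1,3,4}
R = {0,1,3,4}
  0: safe
  1: safe
  3: safe
  4: safe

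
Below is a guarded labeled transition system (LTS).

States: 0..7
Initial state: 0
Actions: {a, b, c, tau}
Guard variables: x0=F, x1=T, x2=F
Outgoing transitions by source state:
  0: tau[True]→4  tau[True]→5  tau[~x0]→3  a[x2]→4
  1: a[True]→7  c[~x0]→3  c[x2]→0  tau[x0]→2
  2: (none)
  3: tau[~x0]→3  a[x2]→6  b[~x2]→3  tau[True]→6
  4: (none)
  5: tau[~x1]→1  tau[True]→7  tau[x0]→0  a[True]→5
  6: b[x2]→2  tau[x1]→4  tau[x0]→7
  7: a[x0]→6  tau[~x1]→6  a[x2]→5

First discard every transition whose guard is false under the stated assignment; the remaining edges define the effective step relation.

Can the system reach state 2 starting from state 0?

Guard filter leaves 11 enabled edge(s).
Layer 0: {0}
Layer 1: {3,4,5}  now seen {0,3,4,5}
Layer 2: {6,7}  now seen {0,3,4,5,6,7}
Reachable = {0,3,4,5,6,7}

Answer: UNREACHABLE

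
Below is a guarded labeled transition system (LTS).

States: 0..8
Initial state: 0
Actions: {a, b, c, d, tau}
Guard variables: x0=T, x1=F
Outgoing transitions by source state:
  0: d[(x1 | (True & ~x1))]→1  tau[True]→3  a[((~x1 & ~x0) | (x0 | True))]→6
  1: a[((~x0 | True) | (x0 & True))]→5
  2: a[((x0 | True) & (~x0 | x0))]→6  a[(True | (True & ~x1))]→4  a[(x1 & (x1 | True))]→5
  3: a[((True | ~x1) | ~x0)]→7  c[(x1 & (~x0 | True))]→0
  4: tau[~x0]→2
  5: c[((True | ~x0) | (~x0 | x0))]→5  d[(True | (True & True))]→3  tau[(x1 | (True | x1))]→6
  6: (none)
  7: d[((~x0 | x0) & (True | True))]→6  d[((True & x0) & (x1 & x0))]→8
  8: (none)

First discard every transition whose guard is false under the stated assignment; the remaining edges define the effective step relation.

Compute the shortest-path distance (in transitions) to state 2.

Answer: UNREACHABLE

Trace:
Layered search for 2:
  Layer 0: {0}
  Layer 1: {1,3,6}
  Layer 2: {5,7}
2 never appears.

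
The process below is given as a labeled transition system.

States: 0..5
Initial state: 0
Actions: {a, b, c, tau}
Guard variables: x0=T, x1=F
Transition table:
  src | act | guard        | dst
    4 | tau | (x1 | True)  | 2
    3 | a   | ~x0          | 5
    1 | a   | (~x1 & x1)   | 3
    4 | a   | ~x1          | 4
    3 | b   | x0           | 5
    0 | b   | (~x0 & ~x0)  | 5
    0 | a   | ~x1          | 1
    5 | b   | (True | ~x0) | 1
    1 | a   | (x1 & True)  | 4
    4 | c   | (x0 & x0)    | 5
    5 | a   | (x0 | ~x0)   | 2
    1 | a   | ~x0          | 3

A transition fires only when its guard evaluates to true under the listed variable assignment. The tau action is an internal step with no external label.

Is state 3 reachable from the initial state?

Answer: UNREACHABLE

Analysis:
After dropping false guards: 7 live edges.
Layer 0: {0}
Layer 1: {1}  now seen {0,1}
R = {0,1}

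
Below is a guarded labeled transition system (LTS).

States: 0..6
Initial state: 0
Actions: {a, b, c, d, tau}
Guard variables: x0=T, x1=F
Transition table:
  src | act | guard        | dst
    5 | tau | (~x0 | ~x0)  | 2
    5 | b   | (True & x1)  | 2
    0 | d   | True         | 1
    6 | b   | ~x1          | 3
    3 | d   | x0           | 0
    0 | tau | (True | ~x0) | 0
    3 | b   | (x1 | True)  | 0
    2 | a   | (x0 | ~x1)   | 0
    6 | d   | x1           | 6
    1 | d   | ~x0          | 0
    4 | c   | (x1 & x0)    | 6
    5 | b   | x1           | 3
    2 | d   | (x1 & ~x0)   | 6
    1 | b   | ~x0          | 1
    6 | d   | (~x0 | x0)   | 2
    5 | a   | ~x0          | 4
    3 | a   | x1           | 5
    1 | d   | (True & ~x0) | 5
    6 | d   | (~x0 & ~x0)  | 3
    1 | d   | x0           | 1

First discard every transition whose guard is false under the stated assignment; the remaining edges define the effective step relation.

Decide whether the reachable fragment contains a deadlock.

Reach set: {0,1}
  0: d→1  tau→0  [2 out]
  1: d→1  [1 out]

Answer: DEADLOCK-FREE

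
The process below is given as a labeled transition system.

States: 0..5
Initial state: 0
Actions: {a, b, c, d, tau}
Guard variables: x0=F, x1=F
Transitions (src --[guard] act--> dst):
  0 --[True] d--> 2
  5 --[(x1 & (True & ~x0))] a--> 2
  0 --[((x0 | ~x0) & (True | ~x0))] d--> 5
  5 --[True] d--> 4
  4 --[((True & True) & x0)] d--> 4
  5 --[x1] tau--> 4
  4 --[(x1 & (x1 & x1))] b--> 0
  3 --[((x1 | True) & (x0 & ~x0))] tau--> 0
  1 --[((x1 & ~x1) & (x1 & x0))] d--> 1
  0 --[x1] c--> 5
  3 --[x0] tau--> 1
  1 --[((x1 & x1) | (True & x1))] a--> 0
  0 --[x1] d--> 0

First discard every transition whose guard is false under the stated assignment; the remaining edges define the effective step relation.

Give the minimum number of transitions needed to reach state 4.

Answer: 2

Working:
BFS to 4:
  L0 = {0}
  L1 = {2,5}
  L2 = {4}
first hit 4 at d=2 via d·d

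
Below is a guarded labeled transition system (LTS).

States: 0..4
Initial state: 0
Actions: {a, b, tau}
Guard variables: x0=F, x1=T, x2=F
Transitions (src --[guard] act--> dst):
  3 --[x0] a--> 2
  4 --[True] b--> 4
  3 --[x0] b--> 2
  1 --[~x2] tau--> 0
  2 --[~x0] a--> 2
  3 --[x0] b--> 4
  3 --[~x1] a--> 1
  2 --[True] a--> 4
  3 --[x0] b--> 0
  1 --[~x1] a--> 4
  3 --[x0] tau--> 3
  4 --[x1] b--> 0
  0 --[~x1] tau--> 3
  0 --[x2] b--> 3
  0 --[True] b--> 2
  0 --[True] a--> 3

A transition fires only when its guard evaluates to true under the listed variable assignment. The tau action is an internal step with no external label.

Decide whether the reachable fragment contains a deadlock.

Answer: DEADLOCK at state 3

Working:
R = {0,2,3,4}
  0: a→3  b→2  [2 exit(s)]
  2: a→2  a→4  [2 exit(s)]
  3: ∅  [no exit]
  4: b→0  b→4  [2 exit(s)]
witness 3: a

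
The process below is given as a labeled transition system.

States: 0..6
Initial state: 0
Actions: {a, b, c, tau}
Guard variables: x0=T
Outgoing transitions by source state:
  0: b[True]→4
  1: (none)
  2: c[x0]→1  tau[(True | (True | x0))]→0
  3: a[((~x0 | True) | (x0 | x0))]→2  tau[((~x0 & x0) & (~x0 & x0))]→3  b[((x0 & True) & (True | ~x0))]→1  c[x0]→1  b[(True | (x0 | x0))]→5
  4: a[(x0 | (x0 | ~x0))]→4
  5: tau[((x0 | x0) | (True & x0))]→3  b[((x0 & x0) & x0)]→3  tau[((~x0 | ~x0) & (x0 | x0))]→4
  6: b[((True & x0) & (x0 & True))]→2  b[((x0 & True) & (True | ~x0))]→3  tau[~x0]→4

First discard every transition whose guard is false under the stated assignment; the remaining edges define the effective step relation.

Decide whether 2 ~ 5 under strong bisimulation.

Compute ~ classes (split until stable):
  round 0: {{0,1,2,3,4,5,6}}
  round 1: {{0,6},{1},{2},{3},{4},{5}}
  round 2: {{0},{1},{2},{3},{4},{5},{6}}
Fixed point at round 3; 7 class(es).
[2]={2}  [5]={5}

Answer: NOT BISIMILAR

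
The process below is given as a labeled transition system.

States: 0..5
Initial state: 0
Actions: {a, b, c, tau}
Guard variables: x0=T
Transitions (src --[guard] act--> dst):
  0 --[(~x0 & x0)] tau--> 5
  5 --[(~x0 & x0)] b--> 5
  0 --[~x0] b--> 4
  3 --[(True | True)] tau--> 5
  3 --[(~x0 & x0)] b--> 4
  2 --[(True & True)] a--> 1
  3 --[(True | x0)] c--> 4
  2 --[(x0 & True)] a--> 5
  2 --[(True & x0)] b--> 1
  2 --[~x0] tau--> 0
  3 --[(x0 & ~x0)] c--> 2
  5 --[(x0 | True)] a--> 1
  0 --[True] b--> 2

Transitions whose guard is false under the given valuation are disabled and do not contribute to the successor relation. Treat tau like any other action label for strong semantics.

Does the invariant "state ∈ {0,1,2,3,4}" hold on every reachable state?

Inv-set: {0,1,2,3,4}
Reachable = {0,1,2,5}
  0: ok
  1: ok
  2: ok
  5: VIOLATES
counterexample path to 5: b·a

Answer: INVARIANT VIOLATED at state 5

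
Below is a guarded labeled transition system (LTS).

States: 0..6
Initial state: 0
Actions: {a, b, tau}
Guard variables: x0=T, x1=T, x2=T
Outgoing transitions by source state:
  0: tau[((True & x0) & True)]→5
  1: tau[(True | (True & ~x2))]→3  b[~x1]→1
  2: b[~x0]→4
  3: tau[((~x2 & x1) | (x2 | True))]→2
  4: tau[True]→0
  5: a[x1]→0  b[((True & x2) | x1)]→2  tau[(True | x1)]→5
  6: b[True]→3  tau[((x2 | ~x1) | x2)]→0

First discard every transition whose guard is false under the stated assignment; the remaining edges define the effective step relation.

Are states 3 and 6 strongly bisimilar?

Bisimulation quotient by refinement:
  round 0: {{0,1,2,3,4,5,6}}
  round 1: {{0,1,3,4},{2},{5},{6}}
  round 2: {{0},{1,4},{2},{3},{5},{6}}
  round 3: {{0},{1},{2},{3},{4},{5},{6}}
Fixed point at round 4; 7 class(es).
class of 3: {3}; class of 6: {6}

Answer: NOT BISIMILAR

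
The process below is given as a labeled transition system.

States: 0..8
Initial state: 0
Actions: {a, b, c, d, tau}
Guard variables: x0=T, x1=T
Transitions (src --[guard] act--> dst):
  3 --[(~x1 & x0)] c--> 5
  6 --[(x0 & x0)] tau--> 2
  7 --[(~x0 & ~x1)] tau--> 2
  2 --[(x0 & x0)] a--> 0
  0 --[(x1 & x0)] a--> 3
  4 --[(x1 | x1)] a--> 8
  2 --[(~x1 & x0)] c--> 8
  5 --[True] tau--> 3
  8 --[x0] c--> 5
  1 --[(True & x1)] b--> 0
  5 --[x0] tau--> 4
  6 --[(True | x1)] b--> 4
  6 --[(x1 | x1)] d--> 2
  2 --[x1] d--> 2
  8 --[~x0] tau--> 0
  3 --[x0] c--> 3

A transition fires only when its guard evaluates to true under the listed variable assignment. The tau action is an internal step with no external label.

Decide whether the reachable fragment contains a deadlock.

Answer: DEADLOCK-FREE

Analysis:
Reachable = {0,3}
  0: a→3  [1 exit(s)]
  3: c→3  [1 exit(s)]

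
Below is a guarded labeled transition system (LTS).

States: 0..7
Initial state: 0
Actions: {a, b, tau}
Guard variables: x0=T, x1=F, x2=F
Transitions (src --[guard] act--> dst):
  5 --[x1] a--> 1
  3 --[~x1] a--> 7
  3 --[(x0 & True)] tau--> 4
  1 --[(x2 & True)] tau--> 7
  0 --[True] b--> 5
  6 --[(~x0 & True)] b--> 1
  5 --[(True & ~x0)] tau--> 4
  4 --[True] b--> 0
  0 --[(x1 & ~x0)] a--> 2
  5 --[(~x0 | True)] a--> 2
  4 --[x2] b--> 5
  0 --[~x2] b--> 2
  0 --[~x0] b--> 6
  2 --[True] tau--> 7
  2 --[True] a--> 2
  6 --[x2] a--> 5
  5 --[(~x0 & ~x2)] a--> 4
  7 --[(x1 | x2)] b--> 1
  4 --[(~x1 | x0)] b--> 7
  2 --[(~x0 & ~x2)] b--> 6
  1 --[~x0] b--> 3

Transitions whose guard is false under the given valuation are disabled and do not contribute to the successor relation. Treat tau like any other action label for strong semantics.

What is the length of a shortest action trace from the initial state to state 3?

Answer: UNREACHABLE

Analysis:
BFS to 3:
  Layer 0: {0}
  Layer 1: {2,5}
  Layer 2: {7}
3 never appears.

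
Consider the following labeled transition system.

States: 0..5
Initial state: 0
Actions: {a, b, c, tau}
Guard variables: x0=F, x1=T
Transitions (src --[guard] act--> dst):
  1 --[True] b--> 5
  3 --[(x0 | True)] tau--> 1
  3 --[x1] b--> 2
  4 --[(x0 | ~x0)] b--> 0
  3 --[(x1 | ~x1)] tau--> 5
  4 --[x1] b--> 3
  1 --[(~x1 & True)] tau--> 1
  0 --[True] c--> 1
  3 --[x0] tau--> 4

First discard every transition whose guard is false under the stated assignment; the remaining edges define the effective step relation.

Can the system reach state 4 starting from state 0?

Answer: UNREACHABLE

Working:
Guard filter leaves 7 enabled edge(s).
Layer 0: {0}
Layer 1: {1}  cumulative {0,1}
Layer 2: {5}  cumulative {0,1,5}
Reach set: {0,1,5}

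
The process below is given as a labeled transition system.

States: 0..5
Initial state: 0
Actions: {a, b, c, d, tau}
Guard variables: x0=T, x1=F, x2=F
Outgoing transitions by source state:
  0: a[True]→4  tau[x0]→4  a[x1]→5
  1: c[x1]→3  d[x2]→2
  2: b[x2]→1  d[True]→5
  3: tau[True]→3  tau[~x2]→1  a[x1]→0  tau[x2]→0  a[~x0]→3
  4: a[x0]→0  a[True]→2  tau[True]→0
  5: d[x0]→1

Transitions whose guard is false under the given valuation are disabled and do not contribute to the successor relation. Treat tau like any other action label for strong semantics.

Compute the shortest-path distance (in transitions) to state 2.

Layered search for 2:
  depth 0: {0}
  depth 1: {4}
  depth 2: {2}
2 enters at depth 2; path a·a

Answer: 2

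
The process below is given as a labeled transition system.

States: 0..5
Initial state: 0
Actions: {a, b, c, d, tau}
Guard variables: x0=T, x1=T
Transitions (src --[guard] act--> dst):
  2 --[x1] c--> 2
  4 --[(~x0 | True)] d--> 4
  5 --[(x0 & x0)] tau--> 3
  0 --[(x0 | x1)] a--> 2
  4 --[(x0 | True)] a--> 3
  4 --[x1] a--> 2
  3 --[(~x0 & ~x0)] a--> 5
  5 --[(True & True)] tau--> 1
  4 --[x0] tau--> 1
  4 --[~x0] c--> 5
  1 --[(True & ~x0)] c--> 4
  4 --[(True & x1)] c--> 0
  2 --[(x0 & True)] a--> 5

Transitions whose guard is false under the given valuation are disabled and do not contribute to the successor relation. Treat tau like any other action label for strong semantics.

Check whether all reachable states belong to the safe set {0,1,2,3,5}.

Allowed set {0,1,2,3,5}
Reach set: {0,1,2,3,5}
  0: safe
  1: safe
  2: safe
  3: safe
  5: safe

Answer: INVARIANT HOLDS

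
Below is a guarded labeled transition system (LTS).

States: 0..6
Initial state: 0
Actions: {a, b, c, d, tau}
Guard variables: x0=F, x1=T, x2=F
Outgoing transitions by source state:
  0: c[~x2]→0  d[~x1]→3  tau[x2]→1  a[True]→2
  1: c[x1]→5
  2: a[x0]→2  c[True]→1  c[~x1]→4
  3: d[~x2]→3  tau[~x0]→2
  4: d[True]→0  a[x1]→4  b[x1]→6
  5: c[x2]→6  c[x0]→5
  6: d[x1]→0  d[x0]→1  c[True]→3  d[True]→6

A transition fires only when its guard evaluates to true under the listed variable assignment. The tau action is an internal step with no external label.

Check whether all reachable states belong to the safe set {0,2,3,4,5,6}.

Inv-set: {0,2,3,4,5,6}
Reachable = {0,1,2,5}
  0: ok
  1: VIOLATES
  2: ok
  5: ok
witness against invariant: a·c → 1

Answer: INVARIANT VIOLATED at state 1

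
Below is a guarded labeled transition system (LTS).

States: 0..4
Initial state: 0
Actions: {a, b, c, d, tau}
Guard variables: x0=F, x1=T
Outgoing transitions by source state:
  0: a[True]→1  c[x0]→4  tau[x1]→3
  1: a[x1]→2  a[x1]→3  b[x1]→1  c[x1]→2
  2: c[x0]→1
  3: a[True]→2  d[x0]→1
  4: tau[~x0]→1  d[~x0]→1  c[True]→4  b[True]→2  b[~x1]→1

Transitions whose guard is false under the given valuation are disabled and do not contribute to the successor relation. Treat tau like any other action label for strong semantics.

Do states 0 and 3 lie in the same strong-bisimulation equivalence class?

Answer: NOT BISIMILAR

Working:
Bisimulation quotient by refinement:
  round 0: {{0,1,2,3,4}}
  round 1: {{0},{1},{2},{3},{4}}
5 equivalence class(es) (converged in 2)
0∈{0}, 3∈{3}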